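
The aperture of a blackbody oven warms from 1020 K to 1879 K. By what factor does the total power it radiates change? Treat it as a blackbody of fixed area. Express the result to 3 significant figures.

P ∝ T⁴, so P₂/P₁ = (T₂/T₁)⁴ = (1879/1020)⁴ = (1.84216)⁴ = 11.5.

P₂/P₁ ≈ 11.5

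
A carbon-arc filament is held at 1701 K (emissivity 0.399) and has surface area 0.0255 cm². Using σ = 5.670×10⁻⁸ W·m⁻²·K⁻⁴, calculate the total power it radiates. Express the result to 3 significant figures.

Area A = 0.0255 cm² = 2.55×10⁻⁶ m².
P = εσAT⁴ = 0.399 × 5.670×10⁻⁸ × 2.55×10⁻⁶ × (1701)⁴ = 0.483 W.

P ≈ 0.483 W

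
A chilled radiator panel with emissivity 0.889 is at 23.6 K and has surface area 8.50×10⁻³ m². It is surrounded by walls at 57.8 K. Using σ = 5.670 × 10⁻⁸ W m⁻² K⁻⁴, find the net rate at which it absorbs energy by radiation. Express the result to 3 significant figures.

Area A = 8.50×10⁻³ m².
Net radiated power P_net = εσA(T⁴ − T₀⁴) = 0.889×5.670×10⁻⁸×8.50×10⁻³×(23.6⁴ − 57.8⁴).
T⁴ − T₀⁴ = 3.10204×10⁵ − 1.11612×10⁷ = -1.08510×10⁷ K⁴, so P_net = -4.65×10⁻³ W — negative, meaning a net gain of 4.65×10⁻³ W.

Net gain ≈ 4.65×10⁻³ W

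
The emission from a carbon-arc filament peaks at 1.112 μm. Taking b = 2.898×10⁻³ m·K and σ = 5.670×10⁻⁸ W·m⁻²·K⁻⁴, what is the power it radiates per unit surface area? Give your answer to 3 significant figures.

I ≈ 2.62×10⁶ W/m²

Wien's law: T = b/λ_max = 2.898×10⁻³/1.112×10⁻⁶ = 2606.12 K.
Then I = σT⁴ = 5.670×10⁻⁸×(2606.12)⁴ = 2.62×10⁶ W/m².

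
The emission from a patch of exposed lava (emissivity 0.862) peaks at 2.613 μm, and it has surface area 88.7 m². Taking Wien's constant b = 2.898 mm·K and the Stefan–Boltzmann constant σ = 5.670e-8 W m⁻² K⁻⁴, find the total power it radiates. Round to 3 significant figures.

Wien's law: T = b/λ_max = 2.898×10⁻³/2.613×10⁻⁶ = 1109.07 K.
Area A = 88.7 m².
Then P = εσAT⁴ = 0.862×5.670×10⁻⁸×88.7×(1109.07)⁴ = 6.56×10⁶ W.

P ≈ 6.56×10⁶ W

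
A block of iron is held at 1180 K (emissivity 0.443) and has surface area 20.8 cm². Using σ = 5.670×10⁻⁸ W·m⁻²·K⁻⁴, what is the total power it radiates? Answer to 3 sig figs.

Area A = 20.8 cm² = 2.08×10⁻³ m².
P = εσAT⁴ = 0.443 × 5.670×10⁻⁸ × 2.08×10⁻³ × (1180)⁴ = 101 W.

P ≈ 101 W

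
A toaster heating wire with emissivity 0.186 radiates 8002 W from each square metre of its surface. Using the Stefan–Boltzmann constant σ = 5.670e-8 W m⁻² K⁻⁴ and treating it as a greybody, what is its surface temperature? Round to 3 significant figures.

T ≈ 933 K

I = εσT⁴, so T = (I/εσ)^(1/4) = (8002/(0.186×5.670×10⁻⁸))^(1/4) = 933 K.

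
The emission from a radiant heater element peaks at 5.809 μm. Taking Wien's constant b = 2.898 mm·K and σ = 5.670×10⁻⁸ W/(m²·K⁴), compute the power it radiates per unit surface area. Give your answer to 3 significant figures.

I ≈ 3.51×10³ W/m²

Wien's law: T = b/λ_max = 2.898×10⁻³/5.809×10⁻⁶ = 498.881 K.
Then I = σT⁴ = 5.670×10⁻⁸×(498.881)⁴ = 3.51×10³ W/m².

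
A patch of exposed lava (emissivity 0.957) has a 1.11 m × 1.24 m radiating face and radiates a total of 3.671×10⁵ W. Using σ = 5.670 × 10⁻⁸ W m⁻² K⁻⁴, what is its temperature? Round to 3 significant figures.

T ≈ 1.49×10³ K

Area A = 1.11 × 1.24 = 1.3764 m².
P = εσAT⁴ ⇒ T = (P/(εσA))^(1/4) = (3.671×10⁵/(0.957×5.670×10⁻⁸×1.3764))^(1/4) = 1.49×10³ K.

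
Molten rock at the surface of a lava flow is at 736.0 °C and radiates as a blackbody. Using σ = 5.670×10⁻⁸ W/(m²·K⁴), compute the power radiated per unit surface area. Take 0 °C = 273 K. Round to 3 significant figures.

T = 736.0 °C + 273 = 1009.0 K.
Stefan–Boltzmann: I = σT⁴ = 5.670×10⁻⁸ × (1009.0)⁴ = 5.88×10⁴ W/m².

I ≈ 5.88×10⁴ W/m²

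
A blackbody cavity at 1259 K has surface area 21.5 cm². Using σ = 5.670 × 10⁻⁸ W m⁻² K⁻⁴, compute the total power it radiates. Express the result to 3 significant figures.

P ≈ 306 W

Area A = 21.5 cm² = 2.15×10⁻³ m².
P = σAT⁴ = 5.670×10⁻⁸ × 2.15×10⁻³ × (1259)⁴ = 306 W.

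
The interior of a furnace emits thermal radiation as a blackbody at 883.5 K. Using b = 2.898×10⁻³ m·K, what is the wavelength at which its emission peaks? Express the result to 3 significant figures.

Wien's displacement law: λ_max = b/T = (2.898×10⁻³ m·K)/(883.5 K) = 3.280×10⁻⁶ m.
That is 3.28 μm, in the infrared range.

λ_max ≈ 3.28 μm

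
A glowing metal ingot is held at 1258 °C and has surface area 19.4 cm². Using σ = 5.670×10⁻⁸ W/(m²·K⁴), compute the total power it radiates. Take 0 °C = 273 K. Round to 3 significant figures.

P ≈ 604 W

T = 1258 °C + 273 = 1531 K.
Area A = 19.4 cm² = 1.94×10⁻³ m².
P = σAT⁴ = 5.670×10⁻⁸ × 1.94×10⁻³ × (1531)⁴ = 604 W.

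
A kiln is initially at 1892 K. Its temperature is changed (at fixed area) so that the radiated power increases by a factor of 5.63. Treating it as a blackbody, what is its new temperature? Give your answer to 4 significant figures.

T₂ ≈ 2914 K

P ∝ T⁴, so T₂/T₁ = (P₂/P₁)^(1/4) = (5.63)^(1/4) = 1.54038.
T₂ = 1892 × 1.54038 = 2914 K.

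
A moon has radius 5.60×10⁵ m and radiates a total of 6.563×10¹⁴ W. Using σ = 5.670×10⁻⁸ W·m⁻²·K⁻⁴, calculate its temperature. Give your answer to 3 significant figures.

Surface area A = 4πR² = 4π(5.60×10⁵ m)² = 3.94081×10¹² m².
P = σAT⁴ ⇒ T = (P/(σA))^(1/4) = (6.563×10¹⁴/(5.670×10⁻⁸×3.94081×10¹²))^(1/4) = 233 K.

T ≈ 233 K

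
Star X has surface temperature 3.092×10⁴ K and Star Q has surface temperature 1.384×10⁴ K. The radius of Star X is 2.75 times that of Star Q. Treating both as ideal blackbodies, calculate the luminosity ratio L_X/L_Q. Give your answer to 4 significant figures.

L_X/L_Q ≈ 188.4

L ∝ R²T⁴, so L_X/L_Q = (R_X/R_Q)²(T_X/T_Q)⁴ = (2.75)² × (3.092×10⁴/1.384×10⁴)⁴ = 7.5625 × 24.9123 = 188.4.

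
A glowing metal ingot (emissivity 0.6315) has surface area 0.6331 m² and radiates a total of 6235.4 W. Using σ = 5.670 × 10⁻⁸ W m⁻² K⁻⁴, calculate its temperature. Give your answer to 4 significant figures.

Area A = 0.6331 m².
P = εσAT⁴ ⇒ T = (P/(εσA))^(1/4) = (6235.4/(0.6315×5.670×10⁻⁸×0.6331))^(1/4) = 724.2 K.

T ≈ 724.2 K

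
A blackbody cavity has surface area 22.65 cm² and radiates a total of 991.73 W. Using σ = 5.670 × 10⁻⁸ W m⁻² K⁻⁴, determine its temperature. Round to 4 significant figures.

T ≈ 1667 K

Area A = 22.65 cm² = 2.265×10⁻³ m².
P = σAT⁴ ⇒ T = (P/(σA))^(1/4) = (991.73/(5.670×10⁻⁸×2.265×10⁻³))^(1/4) = 1667 K.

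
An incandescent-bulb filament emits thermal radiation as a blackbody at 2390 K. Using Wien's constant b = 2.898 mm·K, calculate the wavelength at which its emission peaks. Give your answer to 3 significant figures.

Wien's displacement law: λ_max = b/T = (2.898×10⁻³ m·K)/(2390 K) = 1.213×10⁻⁶ m.
That is 1.21 μm, in the infrared range.

λ_max ≈ 1.21 μm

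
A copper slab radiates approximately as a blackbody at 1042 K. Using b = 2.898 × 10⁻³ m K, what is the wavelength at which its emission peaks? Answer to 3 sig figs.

λ_max ≈ 2.78 μm

Wien's displacement law: λ_max = b/T = (2.898×10⁻³ m·K)/(1042 K) = 2.781×10⁻⁶ m.
That is 2.78 μm, in the infrared range.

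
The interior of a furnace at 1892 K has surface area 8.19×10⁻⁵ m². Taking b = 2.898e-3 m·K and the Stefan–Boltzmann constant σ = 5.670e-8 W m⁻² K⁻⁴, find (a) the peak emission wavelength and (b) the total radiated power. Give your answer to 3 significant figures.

λ_max ≈ 1.53×10³ nm; P ≈ 59.5 W

(a) λ_max = b/T = 2.898×10⁻³/1892 = 1.532×10⁻⁶ m = 1.53×10³ nm.
Area A = 8.19×10⁻⁵ m².
(b) P = σAT⁴ = 5.670×10⁻⁸×8.19×10⁻⁵×(1892)⁴ = 59.5 W.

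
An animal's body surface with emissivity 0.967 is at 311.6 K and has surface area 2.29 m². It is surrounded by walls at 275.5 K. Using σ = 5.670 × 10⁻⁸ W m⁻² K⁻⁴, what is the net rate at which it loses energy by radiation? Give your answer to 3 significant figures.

Net loss ≈ 460 W

Area A = 2.29 m².
Net radiated power P_net = εσA(T⁴ − T₀⁴) = 0.967×5.670×10⁻⁸×2.29×(311.6⁴ − 275.5⁴).
T⁴ − T₀⁴ = 9.42735×10⁹ − 5.76085×10⁹ = 3.66650×10⁹ K⁴, so P_net = 460 W.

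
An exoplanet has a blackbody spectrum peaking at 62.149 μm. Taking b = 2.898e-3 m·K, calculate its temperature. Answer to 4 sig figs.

Wien's law gives T = b/λ_max = (2.898×10⁻³ m·K)/(6.2149×10⁻⁵ m) = 46.63 K.

T ≈ 46.63 K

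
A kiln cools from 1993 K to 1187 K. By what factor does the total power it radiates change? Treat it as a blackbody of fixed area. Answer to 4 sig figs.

P₂/P₁ ≈ 0.1258

P ∝ T⁴, so P₂/P₁ = (T₂/T₁)⁴ = (1187/1993)⁴ = (0.595585)⁴ = 0.1258.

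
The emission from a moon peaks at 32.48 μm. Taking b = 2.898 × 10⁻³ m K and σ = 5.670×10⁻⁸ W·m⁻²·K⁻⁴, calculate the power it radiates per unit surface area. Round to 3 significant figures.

Wien's law: T = b/λ_max = 2.898×10⁻³/3.248×10⁻⁵ = 89.2241 K.
Then I = σT⁴ = 5.670×10⁻⁸×(89.2241)⁴ = 3.59 W/m².

I ≈ 3.59 W/m²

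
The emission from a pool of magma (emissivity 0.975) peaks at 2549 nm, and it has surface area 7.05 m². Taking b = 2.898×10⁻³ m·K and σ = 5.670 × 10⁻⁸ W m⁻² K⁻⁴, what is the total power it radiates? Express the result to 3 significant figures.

Wien's law: T = b/λ_max = 2.898×10⁻³/2.549×10⁻⁶ = 1136.92 K.
Area A = 7.05 m².
Then P = εσAT⁴ = 0.975×5.670×10⁻⁸×7.05×(1136.92)⁴ = 6.51×10⁵ W.

P ≈ 6.51×10⁵ W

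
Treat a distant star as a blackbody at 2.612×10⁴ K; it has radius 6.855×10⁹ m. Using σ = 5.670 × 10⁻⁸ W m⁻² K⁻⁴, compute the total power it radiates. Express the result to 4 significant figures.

P ≈ 1.558×10³¹ W

Surface area A = 4πR² = 4π(6.855×10⁹ m)² = 5.90507×10²⁰ m².
P = σAT⁴ = 5.670×10⁻⁸ × 5.90507×10²⁰ × (2.612×10⁴)⁴ = 1.558×10³¹ W.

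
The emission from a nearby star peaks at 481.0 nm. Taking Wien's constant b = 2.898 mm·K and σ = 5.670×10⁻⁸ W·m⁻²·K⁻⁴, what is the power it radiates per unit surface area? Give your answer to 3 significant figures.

I ≈ 7.47×10⁷ W/m²

Wien's law: T = b/λ_max = 2.898×10⁻³/4.810×10⁻⁷ = 6024.95 K.
Then I = σT⁴ = 5.670×10⁻⁸×(6024.95)⁴ = 7.47×10⁷ W/m².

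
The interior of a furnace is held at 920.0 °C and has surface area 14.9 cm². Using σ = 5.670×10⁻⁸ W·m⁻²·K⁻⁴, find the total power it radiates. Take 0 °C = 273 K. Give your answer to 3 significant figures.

T = 920.0 °C + 273 = 1193.0 K.
Area A = 14.9 cm² = 1.49×10⁻³ m².
P = σAT⁴ = 5.670×10⁻⁸ × 1.49×10⁻³ × (1193.0)⁴ = 171 W.

P ≈ 171 W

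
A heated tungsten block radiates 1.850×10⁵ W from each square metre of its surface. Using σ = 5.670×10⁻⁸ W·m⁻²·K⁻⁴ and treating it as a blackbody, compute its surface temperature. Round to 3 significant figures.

T ≈ 1.34×10³ K

I = σT⁴, so T = (I/σ)^(1/4) = (1.850×10⁵/(5.670×10⁻⁸))^(1/4) = 1.34×10³ K.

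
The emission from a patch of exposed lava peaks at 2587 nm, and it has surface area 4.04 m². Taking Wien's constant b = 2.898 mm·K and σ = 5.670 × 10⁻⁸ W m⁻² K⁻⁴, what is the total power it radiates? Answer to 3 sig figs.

P ≈ 3.61×10⁵ W

Wien's law: T = b/λ_max = 2.898×10⁻³/2.587×10⁻⁶ = 1120.22 K.
Area A = 4.04 m².
Then P = σAT⁴ = 5.670×10⁻⁸×4.04×(1120.22)⁴ = 3.61×10⁵ W.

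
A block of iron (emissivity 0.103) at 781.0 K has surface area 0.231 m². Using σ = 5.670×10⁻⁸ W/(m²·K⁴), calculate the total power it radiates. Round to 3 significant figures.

P ≈ 502 W

Area A = 0.231 m².
P = εσAT⁴ = 0.103 × 5.670×10⁻⁸ × 0.231 × (781.0)⁴ = 502 W.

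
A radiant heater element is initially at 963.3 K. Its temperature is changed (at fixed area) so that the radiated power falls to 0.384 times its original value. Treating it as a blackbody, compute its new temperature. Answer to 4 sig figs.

T₂ ≈ 758.3 K

P ∝ T⁴, so T₂/T₁ = (P₂/P₁)^(1/4) = (0.384)^(1/4) = 0.787196.
T₂ = 963.3 × 0.787196 = 758.3 K.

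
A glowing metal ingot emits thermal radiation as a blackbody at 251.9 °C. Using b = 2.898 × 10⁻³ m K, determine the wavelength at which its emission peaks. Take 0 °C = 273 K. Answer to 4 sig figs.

λ_max ≈ 5.521 μm

T = 251.9 °C + 273 = 524.9 K.
Wien's displacement law: λ_max = b/T = (2.898×10⁻³ m·K)/(524.9 K) = 5.5211×10⁻⁶ m.
That is 5.521 μm, in the infrared range.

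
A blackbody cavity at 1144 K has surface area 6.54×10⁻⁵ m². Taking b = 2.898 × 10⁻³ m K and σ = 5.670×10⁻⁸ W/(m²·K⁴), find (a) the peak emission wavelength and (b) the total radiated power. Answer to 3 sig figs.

(a) λ_max = b/T = 2.898×10⁻³/1144 = 2.533×10⁻⁶ m = 2.53 μm.
Area A = 6.54×10⁻⁵ m².
(b) P = σAT⁴ = 5.670×10⁻⁸×6.54×10⁻⁵×(1144)⁴ = 6.35 W.

λ_max ≈ 2.53 μm; P ≈ 6.35 W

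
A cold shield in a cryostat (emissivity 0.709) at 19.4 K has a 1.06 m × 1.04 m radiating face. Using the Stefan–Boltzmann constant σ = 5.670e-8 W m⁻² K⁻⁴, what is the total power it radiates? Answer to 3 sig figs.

P ≈ 6.28×10⁻³ W

Area A = 1.06 × 1.04 = 1.1024 m².
P = εσAT⁴ = 0.709 × 5.670×10⁻⁸ × 1.1024 × (19.4)⁴ = 6.28×10⁻³ W.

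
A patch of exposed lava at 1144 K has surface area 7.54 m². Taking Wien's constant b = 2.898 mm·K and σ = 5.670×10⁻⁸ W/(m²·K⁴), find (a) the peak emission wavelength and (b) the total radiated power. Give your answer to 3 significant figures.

λ_max ≈ 2.53×10³ nm; P ≈ 7.32×10⁵ W

(a) λ_max = b/T = 2.898×10⁻³/1144 = 2.533×10⁻⁶ m = 2.53×10³ nm.
Area A = 7.54 m².
(b) P = σAT⁴ = 5.670×10⁻⁸×7.54×(1144)⁴ = 7.32×10⁵ W.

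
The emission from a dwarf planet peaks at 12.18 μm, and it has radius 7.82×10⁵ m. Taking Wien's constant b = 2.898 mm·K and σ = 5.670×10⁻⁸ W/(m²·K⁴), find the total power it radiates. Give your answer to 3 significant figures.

P ≈ 1.40×10¹⁵ W

Wien's law: T = b/λ_max = 2.898×10⁻³/1.218×10⁻⁵ = 237.931 K.
Surface area A = 4πR² = 4π(7.82×10⁵ m)² = 7.68464×10¹² m².
Then P = σAT⁴ = 5.670×10⁻⁸×7.68464×10¹²×(237.931)⁴ = 1.40×10¹⁵ W.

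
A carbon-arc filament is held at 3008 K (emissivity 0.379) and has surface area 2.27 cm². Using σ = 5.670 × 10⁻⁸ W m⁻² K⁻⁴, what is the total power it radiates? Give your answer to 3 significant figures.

P ≈ 399 W

Area A = 2.27 cm² = 2.27×10⁻⁴ m².
P = εσAT⁴ = 0.379 × 5.670×10⁻⁸ × 2.27×10⁻⁴ × (3008)⁴ = 399 W.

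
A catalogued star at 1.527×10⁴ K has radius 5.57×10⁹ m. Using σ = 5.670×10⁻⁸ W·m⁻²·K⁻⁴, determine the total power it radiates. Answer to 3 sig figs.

P ≈ 1.20×10³⁰ W

Surface area A = 4πR² = 4π(5.57×10⁹ m)² = 3.89870×10²⁰ m².
P = σAT⁴ = 5.670×10⁻⁸ × 3.89870×10²⁰ × (1.527×10⁴)⁴ = 1.20×10³⁰ W.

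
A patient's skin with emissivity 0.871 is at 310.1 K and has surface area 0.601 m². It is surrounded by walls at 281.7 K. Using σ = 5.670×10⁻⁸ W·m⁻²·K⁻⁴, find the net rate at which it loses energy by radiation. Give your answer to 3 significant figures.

Area A = 0.601 m².
Net radiated power P_net = εσA(T⁴ − T₀⁴) = 0.871×5.670×10⁻⁸×0.601×(310.1⁴ − 281.7⁴).
T⁴ − T₀⁴ = 9.24713×10⁹ − 6.29720×10⁹ = 2.94993×10⁹ K⁴, so P_net = 87.6 W.

Net loss ≈ 87.6 W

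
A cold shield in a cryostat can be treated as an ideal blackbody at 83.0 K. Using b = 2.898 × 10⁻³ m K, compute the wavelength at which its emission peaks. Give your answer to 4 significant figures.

λ_max ≈ 34.92 μm

Wien's displacement law: λ_max = b/T = (2.898×10⁻³ m·K)/(83.0 K) = 3.4916×10⁻⁵ m.
That is 34.92 μm, in the infrared range.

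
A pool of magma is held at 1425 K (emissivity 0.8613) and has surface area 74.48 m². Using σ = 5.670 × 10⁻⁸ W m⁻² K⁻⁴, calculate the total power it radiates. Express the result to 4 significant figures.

Area A = 74.48 m².
P = εσAT⁴ = 0.8613 × 5.670×10⁻⁸ × 74.48 × (1425)⁴ = 1.500×10⁷ W.

P ≈ 1.500×10⁷ W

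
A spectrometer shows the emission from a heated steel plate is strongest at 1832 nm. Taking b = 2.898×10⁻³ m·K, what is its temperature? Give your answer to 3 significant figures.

T ≈ 1.58×10³ K

Wien's law gives T = b/λ_max = (2.898×10⁻³ m·K)/(1.832×10⁻⁶ m) = 1.58×10³ K.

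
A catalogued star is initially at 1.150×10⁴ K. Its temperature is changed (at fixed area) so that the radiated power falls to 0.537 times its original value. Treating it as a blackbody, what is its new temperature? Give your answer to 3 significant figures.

T₂ ≈ 9.84×10³ K

P ∝ T⁴, so T₂/T₁ = (P₂/P₁)^(1/4) = (0.537)^(1/4) = 0.856039.
T₂ = 1.150×10⁴ × 0.856039 = 9.84×10³ K.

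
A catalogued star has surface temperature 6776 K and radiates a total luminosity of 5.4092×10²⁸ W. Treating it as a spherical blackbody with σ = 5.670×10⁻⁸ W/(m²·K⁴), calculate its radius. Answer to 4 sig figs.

R ≈ 6.001×10⁹ m

L = 4πR²σT⁴ ⇒ R = √(L/(4πσT⁴)).
σT⁴ = 1.19530×10⁸ W/m², so R = √(5.4092×10²⁸/(4π×1.19530×10⁸)) = 6.001×10⁹ m.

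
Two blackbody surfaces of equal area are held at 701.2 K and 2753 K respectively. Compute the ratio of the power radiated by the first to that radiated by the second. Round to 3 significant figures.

With equal areas, P₁/P₂ = (T₁/T₂)⁴ = (701.2/2753)⁴ = 4.21×10⁻³.

P₁/P₂ ≈ 4.21×10⁻³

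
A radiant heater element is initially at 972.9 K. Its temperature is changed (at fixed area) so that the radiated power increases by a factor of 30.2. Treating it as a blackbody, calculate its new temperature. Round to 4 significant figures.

T₂ ≈ 2281 K

P ∝ T⁴, so T₂/T₁ = (P₂/P₁)^(1/4) = (30.2)^(1/4) = 2.34424.
T₂ = 972.9 × 2.34424 = 2281 K.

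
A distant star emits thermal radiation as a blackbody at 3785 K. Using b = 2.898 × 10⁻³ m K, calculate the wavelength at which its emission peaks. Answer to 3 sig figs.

λ_max ≈ 766 nm

Wien's displacement law: λ_max = b/T = (2.898×10⁻³ m·K)/(3785 K) = 7.657×10⁻⁷ m.
That is 766 nm, in the infrared range.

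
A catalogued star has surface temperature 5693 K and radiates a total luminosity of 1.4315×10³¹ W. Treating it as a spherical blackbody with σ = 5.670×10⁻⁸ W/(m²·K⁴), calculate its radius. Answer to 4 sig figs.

L = 4πR²σT⁴ ⇒ R = √(L/(4πσT⁴)).
σT⁴ = 5.95591×10⁷ W/m², so R = √(1.4315×10³¹/(4π×5.95591×10⁷)) = 1.383×10¹¹ m.

R ≈ 1.383×10¹¹ m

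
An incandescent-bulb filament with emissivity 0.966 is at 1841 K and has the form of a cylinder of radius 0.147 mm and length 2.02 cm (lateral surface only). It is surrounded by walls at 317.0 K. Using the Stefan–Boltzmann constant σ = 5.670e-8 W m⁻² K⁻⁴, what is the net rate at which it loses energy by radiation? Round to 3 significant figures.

Net loss ≈ 11.7 W

Lateral area A = 2πrL = 2π×1.47×10⁻⁴×0.0202 = 1.86573×10⁻⁵ m².
Net radiated power P_net = εσA(T⁴ − T₀⁴) = 0.966×5.670×10⁻⁸×1.86573×10⁻⁵×(1841⁴ − 317.0⁴).
T⁴ − T₀⁴ = 1.14872×10¹³ − 1.00980×10¹⁰ = 1.14771×10¹³ K⁴, so P_net = 11.7 W.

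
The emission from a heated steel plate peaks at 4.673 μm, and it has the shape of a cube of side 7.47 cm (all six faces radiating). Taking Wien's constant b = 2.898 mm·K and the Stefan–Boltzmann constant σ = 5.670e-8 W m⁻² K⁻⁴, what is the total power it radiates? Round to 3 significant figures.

Wien's law: T = b/λ_max = 2.898×10⁻³/4.673×10⁻⁶ = 620.158 K.
Area A = 6s² = 6×(0.0747 m)² = 0.0334805 m².
Then P = σAT⁴ = 5.670×10⁻⁸×0.0334805×(620.158)⁴ = 281 W.

P ≈ 281 W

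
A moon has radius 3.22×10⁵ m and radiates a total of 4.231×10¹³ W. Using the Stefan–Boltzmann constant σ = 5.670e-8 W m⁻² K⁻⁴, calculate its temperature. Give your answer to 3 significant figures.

T ≈ 155 K

Surface area A = 4πR² = 4π(3.22×10⁵ m)² = 1.30293×10¹² m².
P = σAT⁴ ⇒ T = (P/(σA))^(1/4) = (4.231×10¹³/(5.670×10⁻⁸×1.30293×10¹²))^(1/4) = 155 K.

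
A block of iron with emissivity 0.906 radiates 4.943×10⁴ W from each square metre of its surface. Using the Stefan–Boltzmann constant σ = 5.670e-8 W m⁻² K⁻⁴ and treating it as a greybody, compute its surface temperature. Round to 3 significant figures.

T ≈ 990 K

I = εσT⁴, so T = (I/εσ)^(1/4) = (4.943×10⁴/(0.906×5.670×10⁻⁸))^(1/4) = 990 K.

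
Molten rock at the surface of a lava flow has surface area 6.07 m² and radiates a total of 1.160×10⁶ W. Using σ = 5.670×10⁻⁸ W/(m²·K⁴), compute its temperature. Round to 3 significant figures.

T ≈ 1.35×10³ K

Area A = 6.07 m².
P = σAT⁴ ⇒ T = (P/(σA))^(1/4) = (1.160×10⁶/(5.670×10⁻⁸×6.07))^(1/4) = 1.35×10³ K.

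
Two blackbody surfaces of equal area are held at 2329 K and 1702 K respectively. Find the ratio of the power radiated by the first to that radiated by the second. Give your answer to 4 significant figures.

P₁/P₂ ≈ 3.506

With equal areas, P₁/P₂ = (T₁/T₂)⁴ = (2329/1702)⁴ = 3.506.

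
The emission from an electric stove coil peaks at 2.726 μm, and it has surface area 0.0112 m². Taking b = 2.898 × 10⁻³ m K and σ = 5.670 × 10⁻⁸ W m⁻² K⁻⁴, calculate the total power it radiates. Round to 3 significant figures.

P ≈ 811 W

Wien's law: T = b/λ_max = 2.898×10⁻³/2.726×10⁻⁶ = 1063.10 K.
Area A = 0.0112 m².
Then P = σAT⁴ = 5.670×10⁻⁸×0.0112×(1063.10)⁴ = 811 W.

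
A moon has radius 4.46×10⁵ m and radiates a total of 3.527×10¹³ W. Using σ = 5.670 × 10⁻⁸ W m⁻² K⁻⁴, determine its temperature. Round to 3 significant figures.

T ≈ 126 K

Surface area A = 4πR² = 4π(4.46×10⁵ m)² = 2.49965×10¹² m².
P = σAT⁴ ⇒ T = (P/(σA))^(1/4) = (3.527×10¹³/(5.670×10⁻⁸×2.49965×10¹²))^(1/4) = 126 K.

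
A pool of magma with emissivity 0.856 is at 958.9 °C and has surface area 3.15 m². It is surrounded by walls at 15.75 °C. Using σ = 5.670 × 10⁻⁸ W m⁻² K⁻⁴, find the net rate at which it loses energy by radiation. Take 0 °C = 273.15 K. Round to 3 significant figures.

Net loss ≈ 3.51×10⁵ W

T = 958.9 °C + 273.15 = 1232.05 K.
Surroundings: T = 15.75 °C + 273.15 = 288.90 K.
Area A = 3.15 m².
Net radiated power P_net = εσA(T⁴ − T₀⁴) = 0.856×5.670×10⁻⁸×3.15×(1232.05⁴ − 288.90⁴).
T⁴ − T₀⁴ = 2.30416×10¹² − 6.96611×10⁹ = 2.29719×10¹² K⁴, so P_net = 3.51×10⁵ W.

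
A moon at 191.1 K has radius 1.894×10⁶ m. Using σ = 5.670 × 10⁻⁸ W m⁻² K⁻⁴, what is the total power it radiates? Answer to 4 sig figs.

P ≈ 3.409×10¹⁵ W

Surface area A = 4πR² = 4π(1.894×10⁶ m)² = 4.50785×10¹³ m².
P = σAT⁴ = 5.670×10⁻⁸ × 4.50785×10¹³ × (191.1)⁴ = 3.409×10¹⁵ W.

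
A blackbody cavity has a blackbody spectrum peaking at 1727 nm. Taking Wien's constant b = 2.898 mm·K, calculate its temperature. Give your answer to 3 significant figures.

T ≈ 1.68×10³ K

Wien's law gives T = b/λ_max = (2.898×10⁻³ m·K)/(1.727×10⁻⁶ m) = 1.68×10³ K.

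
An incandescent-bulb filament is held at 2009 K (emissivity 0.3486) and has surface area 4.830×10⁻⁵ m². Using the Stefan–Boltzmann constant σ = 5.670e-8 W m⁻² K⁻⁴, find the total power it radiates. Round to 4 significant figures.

P ≈ 15.55 W

Area A = 4.830×10⁻⁵ m².
P = εσAT⁴ = 0.3486 × 5.670×10⁻⁸ × 4.830×10⁻⁵ × (2009)⁴ = 15.55 W.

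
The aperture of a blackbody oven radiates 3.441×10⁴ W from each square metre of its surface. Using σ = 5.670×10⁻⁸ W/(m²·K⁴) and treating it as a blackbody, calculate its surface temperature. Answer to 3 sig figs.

T ≈ 883 K

I = σT⁴, so T = (I/σ)^(1/4) = (3.441×10⁴/(5.670×10⁻⁸))^(1/4) = 883 K.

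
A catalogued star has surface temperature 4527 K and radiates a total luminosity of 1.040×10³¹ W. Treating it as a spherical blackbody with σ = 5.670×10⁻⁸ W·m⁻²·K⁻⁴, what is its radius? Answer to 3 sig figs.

L = 4πR²σT⁴ ⇒ R = √(L/(4πσT⁴)).
σT⁴ = 2.38136×10⁷ W/m², so R = √(1.040×10³¹/(4π×2.38136×10⁷)) = 1.86×10¹¹ m.

R ≈ 1.86×10¹¹ m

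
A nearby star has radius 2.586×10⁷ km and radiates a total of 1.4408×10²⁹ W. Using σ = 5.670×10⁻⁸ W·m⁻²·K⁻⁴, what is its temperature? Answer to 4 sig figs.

T ≈ 4170 K

Surface area A = 4πR² = 4π(2.586×10¹⁰ m)² = 8.40363×10²¹ m².
P = σAT⁴ ⇒ T = (P/(σA))^(1/4) = (1.4408×10²⁹/(5.670×10⁻⁸×8.40363×10²¹))^(1/4) = 4170 K.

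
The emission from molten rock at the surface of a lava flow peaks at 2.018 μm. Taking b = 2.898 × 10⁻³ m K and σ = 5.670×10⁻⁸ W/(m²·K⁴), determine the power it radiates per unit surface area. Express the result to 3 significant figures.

Wien's law: T = b/λ_max = 2.898×10⁻³/2.018×10⁻⁶ = 1436.08 K.
Then I = σT⁴ = 5.670×10⁻⁸×(1436.08)⁴ = 2.41×10⁵ W/m².

I ≈ 2.41×10⁵ W/m²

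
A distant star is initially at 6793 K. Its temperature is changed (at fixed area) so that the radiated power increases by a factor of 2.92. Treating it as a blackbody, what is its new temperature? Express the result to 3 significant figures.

P ∝ T⁴, so T₂/T₁ = (P₂/P₁)^(1/4) = (2.92)^(1/4) = 1.30721.
T₂ = 6793 × 1.30721 = 8.88×10³ K.

T₂ ≈ 8.88×10³ K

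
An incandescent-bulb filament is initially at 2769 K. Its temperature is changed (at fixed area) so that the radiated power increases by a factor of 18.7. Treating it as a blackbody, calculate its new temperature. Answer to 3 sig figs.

T₂ ≈ 5.76×10³ K

P ∝ T⁴, so T₂/T₁ = (P₂/P₁)^(1/4) = (18.7)^(1/4) = 2.07951.
T₂ = 2769 × 2.07951 = 5.76×10³ K.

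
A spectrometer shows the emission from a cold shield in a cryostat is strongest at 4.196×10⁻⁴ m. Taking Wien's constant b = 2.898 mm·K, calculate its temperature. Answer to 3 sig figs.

Wien's law gives T = b/λ_max = (2.898×10⁻³ m·K)/(4.196×10⁻⁴ m) = 6.91 K.

T ≈ 6.91 K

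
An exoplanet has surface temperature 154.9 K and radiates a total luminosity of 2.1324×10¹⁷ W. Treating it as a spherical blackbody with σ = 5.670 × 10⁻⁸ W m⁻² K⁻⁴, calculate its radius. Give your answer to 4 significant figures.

R ≈ 2.280×10⁷ m

L = 4πR²σT⁴ ⇒ R = √(L/(4πσT⁴)).
σT⁴ = 32.6429 W/m², so R = √(2.1324×10¹⁷/(4π×32.6429)) = 2.280×10⁷ m.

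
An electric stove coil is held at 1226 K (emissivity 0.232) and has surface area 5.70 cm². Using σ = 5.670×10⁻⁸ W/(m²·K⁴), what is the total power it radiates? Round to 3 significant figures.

P ≈ 16.9 W

Area A = 5.70 cm² = 5.70×10⁻⁴ m².
P = εσAT⁴ = 0.232 × 5.670×10⁻⁸ × 5.70×10⁻⁴ × (1226)⁴ = 16.9 W.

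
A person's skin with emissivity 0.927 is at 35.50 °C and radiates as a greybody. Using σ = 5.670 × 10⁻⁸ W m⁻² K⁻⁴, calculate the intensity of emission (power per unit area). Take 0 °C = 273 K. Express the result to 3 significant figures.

I ≈ 476 W/m²

T = 35.50 °C + 273 = 308.50 K.
Stefan–Boltzmann: I = εσT⁴ = 0.927 × 5.670×10⁻⁸ × (308.50)⁴ = 476 W/m².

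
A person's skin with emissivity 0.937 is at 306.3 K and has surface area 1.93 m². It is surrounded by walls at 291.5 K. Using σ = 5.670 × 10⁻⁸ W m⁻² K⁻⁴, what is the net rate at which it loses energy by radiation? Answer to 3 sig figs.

Net loss ≈ 162 W

Area A = 1.93 m².
Net radiated power P_net = εσA(T⁴ − T₀⁴) = 0.937×5.670×10⁻⁸×1.93×(306.3⁴ − 291.5⁴).
T⁴ − T₀⁴ = 8.80213×10⁹ − 7.22028×10⁹ = 1.58185×10⁹ K⁴, so P_net = 162 W.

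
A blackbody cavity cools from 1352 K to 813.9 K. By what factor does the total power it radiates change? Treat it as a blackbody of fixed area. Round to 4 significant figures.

P₂/P₁ ≈ 0.1313

P ∝ T⁴, so P₂/P₁ = (T₂/T₁)⁴ = (813.9/1352)⁴ = (0.601997)⁴ = 0.1313.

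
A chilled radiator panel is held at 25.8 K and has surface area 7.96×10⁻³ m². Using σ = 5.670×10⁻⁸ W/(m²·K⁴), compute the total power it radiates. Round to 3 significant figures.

Area A = 7.96×10⁻³ m².
P = σAT⁴ = 5.670×10⁻⁸ × 7.96×10⁻³ × (25.8)⁴ = 2.00×10⁻⁴ W.

P ≈ 2.00×10⁻⁴ W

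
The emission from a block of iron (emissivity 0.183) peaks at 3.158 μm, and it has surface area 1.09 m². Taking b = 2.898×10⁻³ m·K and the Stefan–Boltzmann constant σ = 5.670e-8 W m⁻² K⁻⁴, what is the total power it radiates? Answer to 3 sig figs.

P ≈ 8.02×10³ W

Wien's law: T = b/λ_max = 2.898×10⁻³/3.158×10⁻⁶ = 917.669 K.
Area A = 1.09 m².
Then P = εσAT⁴ = 0.183×5.670×10⁻⁸×1.09×(917.669)⁴ = 8.02×10³ W.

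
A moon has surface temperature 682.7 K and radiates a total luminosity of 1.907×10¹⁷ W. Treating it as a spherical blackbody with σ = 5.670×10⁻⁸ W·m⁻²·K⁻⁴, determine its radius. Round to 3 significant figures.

R ≈ 1.11×10⁶ m

L = 4πR²σT⁴ ⇒ R = √(L/(4πσT⁴)).
σT⁴ = 12316.9 W/m², so R = √(1.907×10¹⁷/(4π×12316.9)) = 1.11×10⁶ m.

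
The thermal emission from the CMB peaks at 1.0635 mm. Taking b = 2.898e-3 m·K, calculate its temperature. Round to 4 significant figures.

T ≈ 2.725 K

Wien's law gives T = b/λ_max = (2.898×10⁻³ m·K)/(1.0635×10⁻³ m) = 2.725 K.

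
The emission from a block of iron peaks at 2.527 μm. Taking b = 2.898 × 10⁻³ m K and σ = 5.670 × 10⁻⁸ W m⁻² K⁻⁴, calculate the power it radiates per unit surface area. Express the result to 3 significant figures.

Wien's law: T = b/λ_max = 2.898×10⁻³/2.527×10⁻⁶ = 1146.81 K.
Then I = σT⁴ = 5.670×10⁻⁸×(1146.81)⁴ = 9.81×10⁴ W/m².

I ≈ 9.81×10⁴ W/m²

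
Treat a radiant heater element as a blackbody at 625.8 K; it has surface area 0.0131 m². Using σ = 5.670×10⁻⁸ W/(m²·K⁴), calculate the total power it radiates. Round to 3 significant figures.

P ≈ 114 W

Area A = 0.0131 m².
P = σAT⁴ = 5.670×10⁻⁸ × 0.0131 × (625.8)⁴ = 114 W.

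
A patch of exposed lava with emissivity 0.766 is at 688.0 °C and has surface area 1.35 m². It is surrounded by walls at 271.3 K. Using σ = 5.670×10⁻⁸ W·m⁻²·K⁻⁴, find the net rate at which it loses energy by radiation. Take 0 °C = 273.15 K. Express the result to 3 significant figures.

T = 688.0 °C + 273.15 = 961.15 K.
Area A = 1.35 m².
Net radiated power P_net = εσA(T⁴ − T₀⁴) = 0.766×5.670×10⁻⁸×1.35×(961.15⁴ − 271.3⁴).
T⁴ − T₀⁴ = 8.53424×10¹¹ − 5.41750×10⁹ = 8.48006×10¹¹ K⁴, so P_net = 4.97×10⁴ W.

Net loss ≈ 4.97×10⁴ W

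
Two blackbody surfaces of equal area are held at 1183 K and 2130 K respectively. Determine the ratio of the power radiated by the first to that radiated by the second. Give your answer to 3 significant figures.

P₁/P₂ ≈ 0.0952

With equal areas, P₁/P₂ = (T₁/T₂)⁴ = (1183/2130)⁴ = 0.0952.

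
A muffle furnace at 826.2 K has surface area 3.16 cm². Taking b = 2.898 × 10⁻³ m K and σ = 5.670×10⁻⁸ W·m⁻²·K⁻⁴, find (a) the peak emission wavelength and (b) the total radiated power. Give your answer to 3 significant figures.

λ_max ≈ 3.51 μm; P ≈ 8.35 W

(a) λ_max = b/T = 2.898×10⁻³/826.2 = 3.508×10⁻⁶ m = 3.51 μm.
Area A = 3.16 cm² = 3.16×10⁻⁴ m².
(b) P = σAT⁴ = 5.670×10⁻⁸×3.16×10⁻⁴×(826.2)⁴ = 8.35 W.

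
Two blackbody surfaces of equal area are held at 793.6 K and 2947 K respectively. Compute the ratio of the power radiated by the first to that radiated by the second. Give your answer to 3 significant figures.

P₁/P₂ ≈ 5.26×10⁻³

With equal areas, P₁/P₂ = (T₁/T₂)⁴ = (793.6/2947)⁴ = 5.26×10⁻³.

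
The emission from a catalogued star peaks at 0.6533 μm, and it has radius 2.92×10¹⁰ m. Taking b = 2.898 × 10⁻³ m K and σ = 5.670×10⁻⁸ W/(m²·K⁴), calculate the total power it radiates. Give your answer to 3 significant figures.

P ≈ 2.35×10²⁹ W

Wien's law: T = b/λ_max = 2.898×10⁻³/6.533×10⁻⁷ = 4435.94 K.
Surface area A = 4πR² = 4π(2.92×10¹⁰ m)² = 1.07146×10²² m².
Then P = σAT⁴ = 5.670×10⁻⁸×1.07146×10²²×(4435.94)⁴ = 2.35×10²⁹ W.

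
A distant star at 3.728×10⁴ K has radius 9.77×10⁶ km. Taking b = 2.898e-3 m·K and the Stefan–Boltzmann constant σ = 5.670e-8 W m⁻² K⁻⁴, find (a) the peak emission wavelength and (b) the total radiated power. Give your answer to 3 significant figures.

(a) λ_max = b/T = 2.898×10⁻³/3.728×10⁴ = 7.774×10⁻⁸ m = 77.7 nm.
Surface area A = 4πR² = 4π(9.77×10⁹ m)² = 1.19950×10²¹ m².
(b) P = σAT⁴ = 5.670×10⁻⁸×1.19950×10²¹×(3.728×10⁴)⁴ = 1.31×10³² W.

λ_max ≈ 77.7 nm; P ≈ 1.31×10³² W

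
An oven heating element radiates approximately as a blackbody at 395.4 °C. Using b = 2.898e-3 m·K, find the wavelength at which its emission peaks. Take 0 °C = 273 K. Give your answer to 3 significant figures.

T = 395.4 °C + 273 = 668.4 K.
Wien's displacement law: λ_max = b/T = (2.898×10⁻³ m·K)/(668.4 K) = 4.336×10⁻⁶ m.
That is 4.34 μm, in the infrared range.

λ_max ≈ 4.34 μm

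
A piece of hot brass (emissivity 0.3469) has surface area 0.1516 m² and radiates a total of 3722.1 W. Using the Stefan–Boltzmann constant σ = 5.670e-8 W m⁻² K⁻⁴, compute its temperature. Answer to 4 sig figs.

Area A = 0.1516 m².
P = εσAT⁴ ⇒ T = (P/(εσA))^(1/4) = (3722.1/(0.3469×5.670×10⁻⁸×0.1516))^(1/4) = 1057 K.

T ≈ 1057 K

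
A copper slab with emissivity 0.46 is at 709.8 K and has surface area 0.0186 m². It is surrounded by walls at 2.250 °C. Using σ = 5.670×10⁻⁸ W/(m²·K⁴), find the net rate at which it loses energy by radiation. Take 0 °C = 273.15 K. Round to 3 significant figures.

Net loss ≈ 120 W

Surroundings: T = 2.250 °C + 273.15 = 275.400 K.
Area A = 0.0186 m².
Net radiated power P_net = εσA(T⁴ − T₀⁴) = 0.46×5.670×10⁻⁸×0.0186×(709.8⁴ − 275.400⁴).
T⁴ − T₀⁴ = 2.53831×10¹¹ − 5.75249×10⁹ = 2.48079×10¹¹ K⁴, so P_net = 120 W.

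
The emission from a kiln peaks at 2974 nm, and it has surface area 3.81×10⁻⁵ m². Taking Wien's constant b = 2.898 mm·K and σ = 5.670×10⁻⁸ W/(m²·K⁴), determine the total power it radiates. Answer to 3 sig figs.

P ≈ 1.95 W

Wien's law: T = b/λ_max = 2.898×10⁻³/2.974×10⁻⁶ = 974.445 K.
Area A = 3.81×10⁻⁵ m².
Then P = σAT⁴ = 5.670×10⁻⁸×3.81×10⁻⁵×(974.445)⁴ = 1.95 W.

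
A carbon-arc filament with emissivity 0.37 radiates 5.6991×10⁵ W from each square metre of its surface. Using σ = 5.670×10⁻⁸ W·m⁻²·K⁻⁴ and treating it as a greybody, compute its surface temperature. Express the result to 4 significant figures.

T ≈ 2283 K

I = εσT⁴, so T = (I/εσ)^(1/4) = (5.6991×10⁵/(0.37×5.670×10⁻⁸))^(1/4) = 2283 K.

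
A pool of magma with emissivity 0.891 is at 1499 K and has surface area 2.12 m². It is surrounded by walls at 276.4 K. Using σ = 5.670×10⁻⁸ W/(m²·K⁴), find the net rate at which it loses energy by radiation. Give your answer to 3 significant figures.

Net loss ≈ 5.40×10⁵ W

Area A = 2.12 m².
Net radiated power P_net = εσA(T⁴ − T₀⁴) = 0.891×5.670×10⁻⁸×2.12×(1499⁴ − 276.4⁴).
T⁴ − T₀⁴ = 5.04901×10¹² − 5.83650×10⁹ = 5.04317×10¹² K⁴, so P_net = 5.40×10⁵ W.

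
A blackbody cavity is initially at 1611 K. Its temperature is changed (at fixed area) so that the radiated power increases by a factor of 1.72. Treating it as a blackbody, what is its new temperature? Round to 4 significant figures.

P ∝ T⁴, so T₂/T₁ = (P₂/P₁)^(1/4) = (1.72)^(1/4) = 1.14520.
T₂ = 1611 × 1.14520 = 1845 K.

T₂ ≈ 1845 K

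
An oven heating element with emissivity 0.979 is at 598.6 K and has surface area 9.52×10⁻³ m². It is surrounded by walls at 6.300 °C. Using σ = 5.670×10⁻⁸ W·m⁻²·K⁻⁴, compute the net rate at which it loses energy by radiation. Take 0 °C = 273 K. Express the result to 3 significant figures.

Surroundings: T = 6.300 °C + 273 = 279.300 K.
Area A = 9.52×10⁻³ m².
Net radiated power P_net = εσA(T⁴ − T₀⁴) = 0.979×5.670×10⁻⁸×9.52×10⁻³×(598.6⁴ − 279.300⁴).
T⁴ − T₀⁴ = 1.28395×10¹¹ − 6.08532×10⁹ = 1.22310×10¹¹ K⁴, so P_net = 64.6 W.

Net loss ≈ 64.6 W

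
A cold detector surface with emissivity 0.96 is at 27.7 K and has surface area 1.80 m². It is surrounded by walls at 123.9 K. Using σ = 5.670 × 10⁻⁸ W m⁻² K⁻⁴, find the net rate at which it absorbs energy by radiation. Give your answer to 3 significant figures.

Net gain ≈ 23.0 W

Area A = 1.80 m².
Net radiated power P_net = εσA(T⁴ − T₀⁴) = 0.96×5.670×10⁻⁸×1.80×(27.7⁴ − 123.9⁴).
T⁴ − T₀⁴ = 5.88734×10⁵ − 2.35660×10⁸ = -2.35071×10⁸ K⁴, so P_net = -23.0 W — negative, meaning a net gain of 23.0 W.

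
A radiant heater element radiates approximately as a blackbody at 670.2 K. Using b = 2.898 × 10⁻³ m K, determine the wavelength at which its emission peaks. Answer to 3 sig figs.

Wien's displacement law: λ_max = b/T = (2.898×10⁻³ m·K)/(670.2 K) = 4.324×10⁻⁶ m.
That is 4.32 μm, in the infrared range.

λ_max ≈ 4.32 μm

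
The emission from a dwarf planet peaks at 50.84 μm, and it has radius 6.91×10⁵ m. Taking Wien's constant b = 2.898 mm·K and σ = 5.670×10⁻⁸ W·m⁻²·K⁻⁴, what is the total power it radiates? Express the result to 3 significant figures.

P ≈ 3.59×10¹² W

Wien's law: T = b/λ_max = 2.898×10⁻³/5.084×10⁻⁵ = 57.0024 K.
Surface area A = 4πR² = 4π(6.91×10⁵ m)² = 6.00020×10¹² m².
Then P = σAT⁴ = 5.670×10⁻⁸×6.00020×10¹²×(57.0024)⁴ = 3.59×10¹² W.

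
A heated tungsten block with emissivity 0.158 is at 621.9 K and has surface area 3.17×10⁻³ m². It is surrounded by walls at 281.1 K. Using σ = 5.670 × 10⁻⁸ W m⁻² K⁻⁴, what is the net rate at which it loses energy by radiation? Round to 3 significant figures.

Area A = 3.17×10⁻³ m².
Net radiated power P_net = εσA(T⁴ − T₀⁴) = 0.158×5.670×10⁻⁸×3.17×10⁻³×(621.9⁴ − 281.1⁴).
T⁴ − T₀⁴ = 1.49583×10¹¹ − 6.24372×10⁹ = 1.43339×10¹¹ K⁴, so P_net = 4.07 W.

Net loss ≈ 4.07 W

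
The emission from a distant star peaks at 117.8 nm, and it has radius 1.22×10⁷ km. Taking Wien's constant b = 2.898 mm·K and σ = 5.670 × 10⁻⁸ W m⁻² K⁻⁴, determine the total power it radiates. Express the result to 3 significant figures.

Wien's law: T = b/λ_max = 2.898×10⁻³/1.178×10⁻⁷ = 24601.0 K.
Surface area A = 4πR² = 4π(1.22×10¹⁰ m)² = 1.87038×10²¹ m².
Then P = σAT⁴ = 5.670×10⁻⁸×1.87038×10²¹×(24601.0)⁴ = 3.88×10³¹ W.

P ≈ 3.88×10³¹ W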